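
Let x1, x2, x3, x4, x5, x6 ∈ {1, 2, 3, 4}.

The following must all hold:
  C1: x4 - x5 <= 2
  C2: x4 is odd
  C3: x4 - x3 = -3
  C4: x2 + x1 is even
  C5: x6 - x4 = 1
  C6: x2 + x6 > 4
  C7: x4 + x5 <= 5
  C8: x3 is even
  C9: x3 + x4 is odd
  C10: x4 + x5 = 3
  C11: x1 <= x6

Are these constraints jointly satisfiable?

Satisfiable

Setting (x1, x2, x3, x4, x5, x6) = (2, 4, 4, 1, 2, 2) satisfies everything: constraint 1: x4 - x5 = -1; constraint 3: x4 - x3 = -3; constraint 5: x6 - x4 = 1, and the others follow.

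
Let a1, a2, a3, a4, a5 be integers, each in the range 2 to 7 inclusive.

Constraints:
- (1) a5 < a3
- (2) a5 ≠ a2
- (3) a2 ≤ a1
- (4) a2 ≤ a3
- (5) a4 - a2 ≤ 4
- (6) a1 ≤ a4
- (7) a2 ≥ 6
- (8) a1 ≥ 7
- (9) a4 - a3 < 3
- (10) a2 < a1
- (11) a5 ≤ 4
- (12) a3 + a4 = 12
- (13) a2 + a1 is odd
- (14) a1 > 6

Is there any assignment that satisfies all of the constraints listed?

Unsatisfiable

From constraints 4 and 7: a3 ≥ a2 ≥ 6. From constraints 6 and 8: a4 ≥ a1 ≥ 7. Hence a3 + a4 ≥ 13. But constraint 12 requires a3 + a4 = 12, and 12 < 13. Contradiction.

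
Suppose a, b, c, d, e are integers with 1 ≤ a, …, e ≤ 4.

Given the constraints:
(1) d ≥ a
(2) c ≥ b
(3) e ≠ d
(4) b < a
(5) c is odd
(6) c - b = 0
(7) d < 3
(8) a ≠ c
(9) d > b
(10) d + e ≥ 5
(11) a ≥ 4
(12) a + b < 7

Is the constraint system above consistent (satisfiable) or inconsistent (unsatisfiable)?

From constraints 1 and 11: d ≥ a and a ≥ 4, so d ≥ 4. From constraint 7: d ≤ 2. But 2 < 4, so no value of d works.

Unsatisfiable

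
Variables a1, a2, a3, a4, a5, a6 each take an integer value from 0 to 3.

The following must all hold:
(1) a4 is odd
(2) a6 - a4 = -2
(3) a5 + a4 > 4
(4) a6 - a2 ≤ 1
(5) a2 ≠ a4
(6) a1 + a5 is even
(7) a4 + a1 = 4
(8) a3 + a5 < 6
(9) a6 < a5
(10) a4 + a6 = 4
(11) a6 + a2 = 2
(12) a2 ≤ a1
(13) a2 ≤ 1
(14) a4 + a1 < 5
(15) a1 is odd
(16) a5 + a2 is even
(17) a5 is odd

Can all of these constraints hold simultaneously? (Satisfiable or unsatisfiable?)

Satisfiable

The assignment a1 = 1, a2 = 1, a3 = 2, a4 = 3, a5 = 3, a6 = 1 works:
  constraint 2 holds since a6 - a4 = -2.
  constraint 3 holds since a5 + a4 = 6.
The rest check out directly.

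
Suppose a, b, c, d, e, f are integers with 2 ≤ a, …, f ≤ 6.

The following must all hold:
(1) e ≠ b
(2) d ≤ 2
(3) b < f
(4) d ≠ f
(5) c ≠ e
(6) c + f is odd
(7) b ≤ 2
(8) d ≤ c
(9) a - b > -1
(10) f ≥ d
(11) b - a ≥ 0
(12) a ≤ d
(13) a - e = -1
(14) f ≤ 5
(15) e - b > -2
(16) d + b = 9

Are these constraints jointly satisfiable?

From constraints 10 and 14: d ≤ f ≤ 5. From constraint 7: b ≤ 2. Hence d + b ≤ 7. But constraint 16 requires d + b = 9, and 9 > 7. Contradiction.

Unsatisfiable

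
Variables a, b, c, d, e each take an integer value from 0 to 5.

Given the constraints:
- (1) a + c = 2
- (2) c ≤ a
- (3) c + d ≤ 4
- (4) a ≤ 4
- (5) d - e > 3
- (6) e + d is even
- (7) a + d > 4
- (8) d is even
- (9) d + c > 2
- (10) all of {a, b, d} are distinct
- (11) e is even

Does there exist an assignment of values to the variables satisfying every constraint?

One satisfying assignment is a = 2, b = 3, c = 0, d = 4, e = 0.
For the less obvious constraints — constraint 1: a + c = 2; constraint 3: c + d = 4 — and the others hold by inspection.

Satisfiable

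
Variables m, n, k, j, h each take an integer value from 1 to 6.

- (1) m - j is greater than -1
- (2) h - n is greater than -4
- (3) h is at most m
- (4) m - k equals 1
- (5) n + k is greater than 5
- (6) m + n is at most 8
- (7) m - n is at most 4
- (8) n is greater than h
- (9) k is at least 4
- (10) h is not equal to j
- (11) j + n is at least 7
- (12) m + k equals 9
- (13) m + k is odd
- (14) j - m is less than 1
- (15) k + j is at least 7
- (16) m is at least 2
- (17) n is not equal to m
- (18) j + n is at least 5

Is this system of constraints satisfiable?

One satisfying assignment is m = 5, n = 2, k = 4, j = 5, h = 1.
For the less obvious constraints — constraint 1: m - j = 0; constraint 2: h - n = -1; constraint 4: m - k = 1 — and the others hold by inspection.

Satisfiable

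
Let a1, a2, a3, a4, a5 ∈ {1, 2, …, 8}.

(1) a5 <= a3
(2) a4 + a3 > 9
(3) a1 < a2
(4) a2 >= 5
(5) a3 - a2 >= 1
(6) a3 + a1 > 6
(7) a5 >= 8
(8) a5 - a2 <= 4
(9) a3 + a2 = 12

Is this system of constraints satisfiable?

Unsatisfiable

From constraints 1 and 7: a3 ≥ a5 ≥ 8. From constraint 4: a2 ≥ 5. Hence a3 + a2 ≥ 13. But constraint 9 requires a3 + a2 = 12, and 12 < 13. Contradiction.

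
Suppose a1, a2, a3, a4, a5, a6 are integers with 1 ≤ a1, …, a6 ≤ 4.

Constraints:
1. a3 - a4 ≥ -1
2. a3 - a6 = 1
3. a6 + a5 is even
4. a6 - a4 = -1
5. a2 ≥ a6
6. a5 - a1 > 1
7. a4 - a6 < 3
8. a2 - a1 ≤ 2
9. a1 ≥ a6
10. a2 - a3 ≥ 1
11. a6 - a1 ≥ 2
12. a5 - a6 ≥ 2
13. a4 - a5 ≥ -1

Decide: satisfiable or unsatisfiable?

Unsatisfiable

Constraints 1, 8, 10, 11, 12, and 13 give a3 − a4 ≥ -1, a4 − a5 ≥ -1, a5 − a6 ≥ 2, a6 − a1 ≥ 2, a1 − a2 ≥ -2, a2 − a3 ≥ 1.
Adding all 6 inequalities: the left sides telescope to 0, and the right sides sum to (-1) + (-1) + 2 + 2 + (-2) + 1 = 1. So 0 ≥ 1, which is false.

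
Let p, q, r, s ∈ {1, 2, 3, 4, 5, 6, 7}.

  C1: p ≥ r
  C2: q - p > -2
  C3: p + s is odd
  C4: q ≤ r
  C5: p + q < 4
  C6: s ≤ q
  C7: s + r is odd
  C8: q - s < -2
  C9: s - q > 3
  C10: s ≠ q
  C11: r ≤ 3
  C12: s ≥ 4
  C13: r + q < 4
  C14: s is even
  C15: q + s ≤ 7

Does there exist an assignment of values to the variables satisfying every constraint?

Unsatisfiable

From constraints 6 and 12: q ≥ s and s ≥ 4, so q ≥ 4. From constraints 4 and 11: q ≤ r and r ≤ 3, so q ≤ 3. But 3 < 4, so no value of q works.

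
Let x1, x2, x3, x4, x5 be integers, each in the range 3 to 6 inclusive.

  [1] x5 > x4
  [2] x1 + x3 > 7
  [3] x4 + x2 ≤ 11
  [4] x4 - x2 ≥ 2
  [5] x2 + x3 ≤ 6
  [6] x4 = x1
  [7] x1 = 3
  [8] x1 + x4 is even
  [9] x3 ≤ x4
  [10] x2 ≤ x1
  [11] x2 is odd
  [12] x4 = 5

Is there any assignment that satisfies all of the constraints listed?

Unsatisfiable

Constraint 12 fixes x4 = 5 and constraint 7 fixes x1 = 3, but constraint 6 requires x4 = x1. Since 5 ≠ 3, contradiction.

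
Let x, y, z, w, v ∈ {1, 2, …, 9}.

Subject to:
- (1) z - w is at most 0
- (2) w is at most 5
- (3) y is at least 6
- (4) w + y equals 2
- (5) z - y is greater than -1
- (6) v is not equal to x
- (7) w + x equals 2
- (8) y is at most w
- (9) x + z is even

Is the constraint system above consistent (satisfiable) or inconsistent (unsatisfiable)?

Unsatisfiable

From constraints 3 and 8: w ≥ y and y ≥ 6, so w ≥ 6. From constraint 2: w ≤ 5. But 5 < 6, so no value of w works.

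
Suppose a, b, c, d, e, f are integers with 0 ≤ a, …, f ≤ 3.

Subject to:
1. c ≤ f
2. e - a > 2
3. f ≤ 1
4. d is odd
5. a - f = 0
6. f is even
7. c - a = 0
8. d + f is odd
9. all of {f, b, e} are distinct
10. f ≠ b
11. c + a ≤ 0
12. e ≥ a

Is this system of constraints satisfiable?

Satisfiable

Try a = 0, b = 1, c = 0, d = 3, e = 3, f = 0.
Check constraint 2: e - a = 3; constraint 5: a - f = 0. The remaining constraints are straightforward to verify.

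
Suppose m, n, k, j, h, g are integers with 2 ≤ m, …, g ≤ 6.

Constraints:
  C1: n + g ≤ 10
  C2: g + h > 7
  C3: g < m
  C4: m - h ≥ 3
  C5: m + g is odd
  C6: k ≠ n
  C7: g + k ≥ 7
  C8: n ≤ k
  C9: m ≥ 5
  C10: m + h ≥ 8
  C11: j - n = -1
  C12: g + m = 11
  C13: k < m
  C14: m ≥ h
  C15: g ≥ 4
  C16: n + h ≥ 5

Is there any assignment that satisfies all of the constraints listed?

Satisfiable

The assignment m = 6, n = 3, k = 5, j = 2, h = 3, g = 5 works:
  constraint 1 holds since n + g = 8.
  constraint 2 holds since g + h = 8.
The rest check out directly.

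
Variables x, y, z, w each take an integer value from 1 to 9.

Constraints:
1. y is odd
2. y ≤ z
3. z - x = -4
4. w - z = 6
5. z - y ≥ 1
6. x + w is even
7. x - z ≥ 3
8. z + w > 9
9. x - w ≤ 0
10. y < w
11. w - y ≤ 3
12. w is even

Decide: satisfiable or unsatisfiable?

Unsatisfiable

Constraints 5, 7, 9, and 11 give y − w ≥ -3, w − x ≥ 0, x − z ≥ 3, z − y ≥ 1.
Adding all 4 inequalities: the left sides telescope to 0, and the right sides sum to (-3) + 0 + 3 + 1 = 1. So 0 ≥ 1, which is false.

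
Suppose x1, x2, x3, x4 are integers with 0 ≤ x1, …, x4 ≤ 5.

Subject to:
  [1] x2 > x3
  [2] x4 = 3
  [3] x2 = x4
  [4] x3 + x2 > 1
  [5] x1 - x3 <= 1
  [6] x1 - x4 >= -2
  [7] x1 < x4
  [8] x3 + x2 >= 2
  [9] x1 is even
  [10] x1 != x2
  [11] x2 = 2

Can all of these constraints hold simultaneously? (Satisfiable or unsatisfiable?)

Unsatisfiable

Constraint 11 fixes x2 = 2 and constraint 2 fixes x4 = 3, but constraint 3 requires x2 = x4. Since 2 ≠ 3, contradiction.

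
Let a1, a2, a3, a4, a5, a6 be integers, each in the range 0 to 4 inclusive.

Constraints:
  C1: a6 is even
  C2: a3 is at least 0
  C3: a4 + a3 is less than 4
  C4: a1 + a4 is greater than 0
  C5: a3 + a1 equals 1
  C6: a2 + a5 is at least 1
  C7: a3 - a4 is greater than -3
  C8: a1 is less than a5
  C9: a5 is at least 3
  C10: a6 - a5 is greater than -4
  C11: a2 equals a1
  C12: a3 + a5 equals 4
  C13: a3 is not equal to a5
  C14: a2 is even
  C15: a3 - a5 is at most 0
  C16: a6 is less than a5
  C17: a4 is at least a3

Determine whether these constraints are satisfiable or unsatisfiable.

Satisfiable

Take a1 = 0, a2 = 0, a3 = 1, a4 = 1, a5 = 3, a6 = 0. Then constraint 3: a4 + a3 = 2; constraint 4: a1 + a4 = 1; constraint 5: a3 + a1 = 1, and every other listed constraint is also met.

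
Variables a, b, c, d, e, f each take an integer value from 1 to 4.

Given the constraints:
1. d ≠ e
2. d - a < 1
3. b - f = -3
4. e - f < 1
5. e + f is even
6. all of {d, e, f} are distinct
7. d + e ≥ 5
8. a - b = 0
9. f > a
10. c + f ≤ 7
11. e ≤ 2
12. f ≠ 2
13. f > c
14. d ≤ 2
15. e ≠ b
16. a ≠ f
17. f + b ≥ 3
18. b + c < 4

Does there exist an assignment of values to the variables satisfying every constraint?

From constraint 14: d ≤ 2. From constraint 11: e ≤ 2. Hence d + e ≤ 4. But constraint 7 requires d + e ≥ 5, and 5 > 4. Contradiction.

Unsatisfiable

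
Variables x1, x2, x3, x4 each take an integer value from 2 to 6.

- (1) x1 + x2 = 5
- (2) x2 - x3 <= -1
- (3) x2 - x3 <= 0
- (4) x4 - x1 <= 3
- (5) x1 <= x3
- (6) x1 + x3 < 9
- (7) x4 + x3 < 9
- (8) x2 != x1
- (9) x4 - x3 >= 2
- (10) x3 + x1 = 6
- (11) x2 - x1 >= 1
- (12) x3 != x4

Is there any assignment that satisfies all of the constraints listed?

Constraints 2, 4, 9, and 11 give x4 − x3 ≥ 2, x3 − x2 ≥ 1, x2 − x1 ≥ 1, x1 − x4 ≥ -3.
Adding all 4 inequalities: the left sides telescope to 0, and the right sides sum to 2 + 1 + 1 + (-3) = 1. So 0 ≥ 1, which is false.

Unsatisfiable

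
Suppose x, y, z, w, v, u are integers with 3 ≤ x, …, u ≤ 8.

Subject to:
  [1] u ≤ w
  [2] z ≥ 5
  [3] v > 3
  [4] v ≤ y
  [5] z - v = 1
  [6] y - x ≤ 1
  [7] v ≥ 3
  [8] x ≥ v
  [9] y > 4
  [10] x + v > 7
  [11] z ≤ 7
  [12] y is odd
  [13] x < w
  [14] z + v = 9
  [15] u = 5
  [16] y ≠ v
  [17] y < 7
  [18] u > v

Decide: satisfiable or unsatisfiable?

Take x = 5, y = 5, z = 5, w = 7, v = 4, u = 5. Then constraint 5: z - v = 1; constraint 6: y - x = 0, and every other listed constraint is also met.

Satisfiable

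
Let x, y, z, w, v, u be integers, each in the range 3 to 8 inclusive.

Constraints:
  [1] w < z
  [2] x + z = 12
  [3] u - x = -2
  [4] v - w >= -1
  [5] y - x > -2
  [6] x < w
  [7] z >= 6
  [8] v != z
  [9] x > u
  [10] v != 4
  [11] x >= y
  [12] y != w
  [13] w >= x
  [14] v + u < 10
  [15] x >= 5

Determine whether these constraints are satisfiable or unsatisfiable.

Satisfiable

Try x = 5, y = 4, z = 7, w = 6, v = 6, u = 3.
Check constraint 2: x + z = 12; constraint 3: u - x = -2. The remaining constraints are straightforward to verify.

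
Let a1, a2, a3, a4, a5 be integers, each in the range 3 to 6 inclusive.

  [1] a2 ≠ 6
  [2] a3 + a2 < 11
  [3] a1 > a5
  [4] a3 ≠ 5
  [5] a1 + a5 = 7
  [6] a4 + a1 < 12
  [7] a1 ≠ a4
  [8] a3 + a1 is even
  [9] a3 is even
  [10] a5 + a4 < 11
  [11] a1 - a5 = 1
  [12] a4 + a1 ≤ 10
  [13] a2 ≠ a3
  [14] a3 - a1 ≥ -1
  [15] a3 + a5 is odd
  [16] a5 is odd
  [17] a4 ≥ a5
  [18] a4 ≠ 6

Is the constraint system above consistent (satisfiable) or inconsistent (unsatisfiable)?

Setting (a1, a2, a3, a4, a5) = (4, 4, 6, 5, 3) satisfies everything: constraint 2: a3 + a2 = 10; constraint 5: a1 + a5 = 7, and the others follow.

Satisfiable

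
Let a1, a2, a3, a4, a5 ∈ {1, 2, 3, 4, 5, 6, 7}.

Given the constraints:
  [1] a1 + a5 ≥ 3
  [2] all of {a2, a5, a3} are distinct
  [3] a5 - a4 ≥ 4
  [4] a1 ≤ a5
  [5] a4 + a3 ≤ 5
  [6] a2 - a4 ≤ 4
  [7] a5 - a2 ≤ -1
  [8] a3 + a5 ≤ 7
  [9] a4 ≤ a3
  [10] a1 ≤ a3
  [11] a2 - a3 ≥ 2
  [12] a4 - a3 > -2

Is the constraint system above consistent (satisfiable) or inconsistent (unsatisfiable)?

Constraints 3, 6, and 7 give a2 − a5 ≥ 1, a5 − a4 ≥ 4, a4 − a2 ≥ -4.
Adding all 3 inequalities: the left sides telescope to 0, and the right sides sum to 1 + 4 + (-4) = 1. So 0 ≥ 1, which is false.

Unsatisfiable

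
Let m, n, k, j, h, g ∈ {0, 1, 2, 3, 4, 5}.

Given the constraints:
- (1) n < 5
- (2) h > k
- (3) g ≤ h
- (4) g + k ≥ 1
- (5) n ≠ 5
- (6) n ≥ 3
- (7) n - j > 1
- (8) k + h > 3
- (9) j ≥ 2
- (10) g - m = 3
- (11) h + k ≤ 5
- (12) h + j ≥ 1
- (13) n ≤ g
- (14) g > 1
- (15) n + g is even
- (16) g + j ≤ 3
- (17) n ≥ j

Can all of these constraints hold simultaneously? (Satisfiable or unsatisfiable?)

From constraints 6 and 13: g ≥ n ≥ 3. From constraint 9: j ≥ 2. Hence g + j ≥ 5. But constraint 16 requires g + j ≤ 3, and 3 < 5. Contradiction.

Unsatisfiable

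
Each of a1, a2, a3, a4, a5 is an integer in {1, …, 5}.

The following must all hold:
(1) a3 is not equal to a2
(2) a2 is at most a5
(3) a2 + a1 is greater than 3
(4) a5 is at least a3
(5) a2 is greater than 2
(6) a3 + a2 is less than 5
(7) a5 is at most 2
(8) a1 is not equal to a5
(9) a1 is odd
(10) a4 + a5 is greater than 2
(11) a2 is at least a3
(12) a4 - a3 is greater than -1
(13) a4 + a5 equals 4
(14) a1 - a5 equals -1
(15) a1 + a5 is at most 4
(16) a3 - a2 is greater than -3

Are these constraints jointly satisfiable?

Unsatisfiable

From constraint 5: a2 ≥ 3. From constraints 2 and 7: a2 ≤ a5 and a5 ≤ 2, so a2 ≤ 2. But 2 < 3, so no value of a2 works.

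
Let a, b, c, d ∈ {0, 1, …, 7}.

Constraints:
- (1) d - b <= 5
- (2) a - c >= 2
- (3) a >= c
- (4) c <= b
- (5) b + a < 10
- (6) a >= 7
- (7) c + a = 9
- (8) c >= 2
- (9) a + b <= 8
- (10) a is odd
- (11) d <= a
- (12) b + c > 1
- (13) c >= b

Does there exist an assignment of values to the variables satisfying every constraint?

Unsatisfiable

From constraint 6: a ≥ 7. From constraints 4 and 8: b ≥ c ≥ 2. Hence a + b ≥ 9. But constraint 9 requires a + b ≤ 8, and 8 < 9. Contradiction.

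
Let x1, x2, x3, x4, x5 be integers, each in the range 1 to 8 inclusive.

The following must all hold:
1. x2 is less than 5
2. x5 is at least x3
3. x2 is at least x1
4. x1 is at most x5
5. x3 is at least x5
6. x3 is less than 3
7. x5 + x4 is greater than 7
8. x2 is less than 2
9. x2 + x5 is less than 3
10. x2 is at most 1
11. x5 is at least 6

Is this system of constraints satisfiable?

From constraints 5 and 11: x3 ≥ x5 and x5 ≥ 6, so x3 ≥ 6. From constraint 6: x3 ≤ 2. But 2 < 6, so no value of x3 works.

Unsatisfiable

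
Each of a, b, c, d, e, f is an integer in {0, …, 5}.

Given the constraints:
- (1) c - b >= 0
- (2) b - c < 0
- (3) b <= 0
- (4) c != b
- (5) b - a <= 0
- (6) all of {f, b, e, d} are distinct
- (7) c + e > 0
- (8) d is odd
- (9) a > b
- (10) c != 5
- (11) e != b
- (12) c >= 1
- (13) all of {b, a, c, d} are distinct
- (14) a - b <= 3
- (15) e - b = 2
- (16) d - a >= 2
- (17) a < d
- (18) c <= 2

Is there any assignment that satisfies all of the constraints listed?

One satisfying assignment is a = 3, b = 0, c = 1, d = 5, e = 2, f = 3.
For the less obvious constraints — constraint 1: c - b = 1; constraint 2: b - c = -1 — and the others hold by inspection.

Satisfiable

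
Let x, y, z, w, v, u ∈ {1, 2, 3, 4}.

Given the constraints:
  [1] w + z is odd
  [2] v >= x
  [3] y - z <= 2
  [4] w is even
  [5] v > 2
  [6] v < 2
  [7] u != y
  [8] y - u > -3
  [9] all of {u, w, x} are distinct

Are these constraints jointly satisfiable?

Unsatisfiable

From constraint 5: v ≥ 3. From constraint 6: v ≤ 1. But 1 < 3, so no value of v works.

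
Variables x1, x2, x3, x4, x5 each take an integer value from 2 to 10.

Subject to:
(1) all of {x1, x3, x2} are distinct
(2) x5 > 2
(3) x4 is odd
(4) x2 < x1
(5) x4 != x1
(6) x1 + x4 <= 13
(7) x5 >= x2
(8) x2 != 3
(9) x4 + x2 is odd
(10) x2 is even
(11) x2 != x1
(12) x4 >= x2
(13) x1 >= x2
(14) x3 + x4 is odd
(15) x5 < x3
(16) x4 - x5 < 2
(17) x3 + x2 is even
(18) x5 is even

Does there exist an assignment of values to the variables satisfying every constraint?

Satisfiable

One satisfying assignment is x1 = 7, x2 = 4, x3 = 10, x4 = 5, x5 = 4.
For the less obvious constraints — constraint 1: values 7, 10, 4 are distinct; constraint 6: x1 + x4 = 12; constraint 16: x4 - x5 = 1 — and the others hold by inspection.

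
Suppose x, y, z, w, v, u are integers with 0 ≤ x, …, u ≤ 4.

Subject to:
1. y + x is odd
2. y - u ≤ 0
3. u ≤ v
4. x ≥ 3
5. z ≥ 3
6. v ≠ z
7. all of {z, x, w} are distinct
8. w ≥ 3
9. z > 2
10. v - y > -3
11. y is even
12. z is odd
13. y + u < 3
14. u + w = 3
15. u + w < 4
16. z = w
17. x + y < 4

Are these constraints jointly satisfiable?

Constraints 4, 5, and 8 confine each of z, x, w to the 2 values {3, 4} (the domain already gives each ≤ 4).
Constraint 7 requires all 3 of them to be distinct, but only 2 values are available — impossible by the pigeonhole principle.

Unsatisfiable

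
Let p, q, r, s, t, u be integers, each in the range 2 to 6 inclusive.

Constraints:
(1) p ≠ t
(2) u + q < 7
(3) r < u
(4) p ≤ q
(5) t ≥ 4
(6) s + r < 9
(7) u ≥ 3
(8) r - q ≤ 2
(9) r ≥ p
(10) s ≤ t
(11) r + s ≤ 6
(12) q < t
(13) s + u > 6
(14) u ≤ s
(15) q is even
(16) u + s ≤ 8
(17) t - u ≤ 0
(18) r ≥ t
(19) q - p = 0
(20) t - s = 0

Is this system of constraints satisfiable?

Unsatisfiable

From constraints 5 and 18: r ≥ t ≥ 4. From constraints 7 and 14: s ≥ u ≥ 3. Hence r + s ≥ 7. But constraint 11 requires r + s ≤ 6, and 6 < 7. Contradiction.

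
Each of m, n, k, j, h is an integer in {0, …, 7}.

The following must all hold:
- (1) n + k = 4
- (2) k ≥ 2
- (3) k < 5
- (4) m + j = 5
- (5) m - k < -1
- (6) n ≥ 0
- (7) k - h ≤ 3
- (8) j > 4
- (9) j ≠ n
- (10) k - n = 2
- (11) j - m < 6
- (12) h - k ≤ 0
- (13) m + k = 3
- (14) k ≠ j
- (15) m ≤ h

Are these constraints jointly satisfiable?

Satisfiable

The assignment m = 0, n = 1, k = 3, j = 5, h = 0 works:
  constraint 1 holds since n + k = 4.
  constraint 4 holds since m + j = 5.
  constraint 5 holds since m - k = -3.
The rest check out directly.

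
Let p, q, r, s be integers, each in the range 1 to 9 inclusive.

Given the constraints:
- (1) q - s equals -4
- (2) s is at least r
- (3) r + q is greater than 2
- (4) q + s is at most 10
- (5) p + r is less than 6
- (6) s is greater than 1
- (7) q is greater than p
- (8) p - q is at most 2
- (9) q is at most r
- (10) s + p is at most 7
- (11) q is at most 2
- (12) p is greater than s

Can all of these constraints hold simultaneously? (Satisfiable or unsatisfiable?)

Constraints 2, 7, 9, and 12 give s < p, p < q, q ≤ r, r ≤ s. Chaining: s < p < q ≤ r ≤ s, which forces s < s — impossible.

Unsatisfiable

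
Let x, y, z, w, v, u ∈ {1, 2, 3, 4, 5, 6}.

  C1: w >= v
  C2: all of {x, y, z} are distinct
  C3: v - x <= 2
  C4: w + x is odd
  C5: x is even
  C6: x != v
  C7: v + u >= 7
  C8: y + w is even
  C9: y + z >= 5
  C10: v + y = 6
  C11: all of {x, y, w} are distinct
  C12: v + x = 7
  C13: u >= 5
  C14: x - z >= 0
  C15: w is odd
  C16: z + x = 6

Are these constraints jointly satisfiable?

One satisfying assignment is x = 4, y = 3, z = 2, w = 5, v = 3, u = 6.
For the less obvious constraints — constraint 3: v - x = -1; constraint 7: v + u = 9; constraint 9: y + z = 5 — and the others hold by inspection.

Satisfiable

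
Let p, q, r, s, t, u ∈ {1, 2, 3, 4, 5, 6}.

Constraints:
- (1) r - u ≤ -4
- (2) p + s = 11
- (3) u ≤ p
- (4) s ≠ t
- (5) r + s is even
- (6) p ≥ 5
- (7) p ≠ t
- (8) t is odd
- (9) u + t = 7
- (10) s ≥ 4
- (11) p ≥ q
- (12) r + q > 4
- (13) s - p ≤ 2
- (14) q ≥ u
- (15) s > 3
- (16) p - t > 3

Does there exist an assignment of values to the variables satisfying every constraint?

One satisfying assignment is p = 6, q = 6, r = 1, s = 5, t = 1, u = 6.
For the less obvious constraints — constraint 1: r - u = -5; constraint 2: p + s = 11 — and the others hold by inspection.

Satisfiable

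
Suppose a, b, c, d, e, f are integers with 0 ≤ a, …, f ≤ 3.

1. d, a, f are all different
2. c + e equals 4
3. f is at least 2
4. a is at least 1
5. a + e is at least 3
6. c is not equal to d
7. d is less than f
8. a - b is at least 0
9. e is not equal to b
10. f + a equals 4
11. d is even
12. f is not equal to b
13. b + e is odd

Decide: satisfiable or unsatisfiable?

Satisfiable

Setting (a, b, c, d, e, f) = (1, 0, 1, 0, 3, 3) satisfies everything: constraint 2: c + e = 4; constraint 5: a + e = 4, and the others follow.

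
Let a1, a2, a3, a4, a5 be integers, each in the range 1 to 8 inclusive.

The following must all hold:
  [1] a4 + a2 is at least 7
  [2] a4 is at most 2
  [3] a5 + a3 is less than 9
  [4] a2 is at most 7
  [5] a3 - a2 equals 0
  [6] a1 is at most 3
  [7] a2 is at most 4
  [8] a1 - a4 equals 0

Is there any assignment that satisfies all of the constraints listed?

From constraint 2: a4 ≤ 2. From constraint 7: a2 ≤ 4. Hence a4 + a2 ≤ 6. But constraint 1 requires a4 + a2 ≥ 7, and 7 > 6. Contradiction.

Unsatisfiable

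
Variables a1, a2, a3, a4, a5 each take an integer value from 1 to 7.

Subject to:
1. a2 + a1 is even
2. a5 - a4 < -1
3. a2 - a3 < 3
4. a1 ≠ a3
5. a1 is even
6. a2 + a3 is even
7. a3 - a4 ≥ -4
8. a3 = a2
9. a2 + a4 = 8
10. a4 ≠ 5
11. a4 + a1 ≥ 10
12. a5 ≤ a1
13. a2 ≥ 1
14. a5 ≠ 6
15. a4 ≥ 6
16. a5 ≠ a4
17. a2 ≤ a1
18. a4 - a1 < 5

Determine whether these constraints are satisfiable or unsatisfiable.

Take a1 = 4, a2 = 2, a3 = 2, a4 = 6, a5 = 4. Then constraint 2: a5 - a4 = -2; constraint 3: a2 - a3 = 0, and every other listed constraint is also met.

Satisfiable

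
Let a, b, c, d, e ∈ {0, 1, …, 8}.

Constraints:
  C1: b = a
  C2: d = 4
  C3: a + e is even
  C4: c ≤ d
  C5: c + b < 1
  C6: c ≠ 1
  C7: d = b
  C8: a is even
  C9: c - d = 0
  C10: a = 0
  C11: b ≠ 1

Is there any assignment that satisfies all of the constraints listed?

Constraint 2 fixes d = 4 and constraint 10 fixes a = 0. Constraints 1 and 7 give d = b = a, so d = a. But 4 ≠ 0 — contradiction.

Unsatisfiable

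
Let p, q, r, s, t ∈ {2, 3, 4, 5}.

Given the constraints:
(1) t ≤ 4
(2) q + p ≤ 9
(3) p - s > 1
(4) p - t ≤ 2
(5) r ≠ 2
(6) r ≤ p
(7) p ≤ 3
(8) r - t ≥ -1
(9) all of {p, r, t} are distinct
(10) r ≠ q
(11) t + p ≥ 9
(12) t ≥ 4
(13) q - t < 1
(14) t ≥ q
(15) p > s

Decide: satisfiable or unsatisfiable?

Unsatisfiable

From constraint 1: t ≤ 4. From constraint 7: p ≤ 3. Hence t + p ≤ 7. But constraint 11 requires t + p ≥ 9, and 9 > 7. Contradiction.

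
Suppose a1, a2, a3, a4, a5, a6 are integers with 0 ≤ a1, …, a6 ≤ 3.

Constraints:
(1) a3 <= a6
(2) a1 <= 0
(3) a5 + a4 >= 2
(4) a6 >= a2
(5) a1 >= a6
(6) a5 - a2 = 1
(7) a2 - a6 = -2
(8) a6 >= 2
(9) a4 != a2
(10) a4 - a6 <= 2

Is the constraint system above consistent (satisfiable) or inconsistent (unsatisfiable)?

From constraint 8: a6 ≥ 2. From constraints 2 and 5: a6 ≤ a1 and a1 ≤ 0, so a6 ≤ 0. But 0 < 2, so no value of a6 works.

Unsatisfiable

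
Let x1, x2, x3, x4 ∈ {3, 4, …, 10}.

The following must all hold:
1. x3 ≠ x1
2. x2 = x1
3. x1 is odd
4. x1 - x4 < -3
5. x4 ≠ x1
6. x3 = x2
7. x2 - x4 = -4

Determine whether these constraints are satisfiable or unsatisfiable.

From constraints 2 and 6, x3 = x2 = x1, so x3 = x1. But constraint 1 says x3 ≠ x1. Contradiction.

Unsatisfiable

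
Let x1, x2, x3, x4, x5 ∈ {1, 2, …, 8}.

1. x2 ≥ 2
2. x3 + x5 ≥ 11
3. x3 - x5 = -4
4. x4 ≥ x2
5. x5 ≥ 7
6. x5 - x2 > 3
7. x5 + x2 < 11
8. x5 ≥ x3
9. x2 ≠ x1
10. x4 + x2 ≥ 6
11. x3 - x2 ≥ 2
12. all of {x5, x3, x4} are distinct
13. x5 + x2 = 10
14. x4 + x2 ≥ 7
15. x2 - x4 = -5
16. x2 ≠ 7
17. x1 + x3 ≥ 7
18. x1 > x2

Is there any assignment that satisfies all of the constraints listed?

Satisfiable

Try x1 = 4, x2 = 2, x3 = 4, x4 = 7, x5 = 8.
Check constraint 2: x3 + x5 = 12; constraint 3: x3 - x5 = -4; constraint 6: x5 - x2 = 6. The remaining constraints are straightforward to verify.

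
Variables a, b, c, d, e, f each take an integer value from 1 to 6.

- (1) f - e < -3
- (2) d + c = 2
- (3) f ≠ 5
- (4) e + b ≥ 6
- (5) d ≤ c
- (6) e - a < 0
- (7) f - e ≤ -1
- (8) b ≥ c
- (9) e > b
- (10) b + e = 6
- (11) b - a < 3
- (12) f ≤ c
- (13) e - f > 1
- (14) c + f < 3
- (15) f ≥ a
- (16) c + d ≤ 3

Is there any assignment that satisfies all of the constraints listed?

Constraints 6, 8, 9, 12, and 15 give b < e, e < a, a ≤ f, f ≤ c, c ≤ b. Chaining: b < e < a ≤ f ≤ c ≤ b, which forces b < b — impossible.

Unsatisfiable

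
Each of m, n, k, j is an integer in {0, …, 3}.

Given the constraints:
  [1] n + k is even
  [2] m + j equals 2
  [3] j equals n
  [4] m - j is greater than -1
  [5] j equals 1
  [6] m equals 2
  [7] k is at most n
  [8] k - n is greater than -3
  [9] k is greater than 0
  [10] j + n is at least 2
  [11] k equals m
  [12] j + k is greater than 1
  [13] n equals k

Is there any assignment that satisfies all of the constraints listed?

Unsatisfiable

Constraint 5 fixes j = 1 and constraint 6 fixes m = 2. Constraints 3, 11, and 13 give j = n = k = m, so j = m. But 1 ≠ 2 — contradiction.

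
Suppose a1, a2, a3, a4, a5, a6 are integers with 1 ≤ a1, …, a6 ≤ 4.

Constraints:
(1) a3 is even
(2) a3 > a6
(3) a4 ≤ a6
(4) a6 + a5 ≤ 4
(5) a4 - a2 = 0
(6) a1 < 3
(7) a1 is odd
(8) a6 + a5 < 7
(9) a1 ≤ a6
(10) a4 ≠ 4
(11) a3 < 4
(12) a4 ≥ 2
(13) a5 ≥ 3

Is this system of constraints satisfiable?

From constraints 3 and 12: a6 ≥ a4 ≥ 2. From constraint 13: a5 ≥ 3. Hence a6 + a5 ≥ 5. But constraint 4 requires a6 + a5 ≤ 4, and 4 < 5. Contradiction.

Unsatisfiable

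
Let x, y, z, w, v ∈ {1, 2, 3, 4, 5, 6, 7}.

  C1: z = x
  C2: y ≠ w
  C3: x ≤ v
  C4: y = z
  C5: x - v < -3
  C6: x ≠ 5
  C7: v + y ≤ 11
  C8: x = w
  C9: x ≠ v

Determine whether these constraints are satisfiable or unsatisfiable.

From constraints 1, 4, and 8, y = z = x = w, so y = w. But constraint 2 says y ≠ w. Contradiction.

Unsatisfiable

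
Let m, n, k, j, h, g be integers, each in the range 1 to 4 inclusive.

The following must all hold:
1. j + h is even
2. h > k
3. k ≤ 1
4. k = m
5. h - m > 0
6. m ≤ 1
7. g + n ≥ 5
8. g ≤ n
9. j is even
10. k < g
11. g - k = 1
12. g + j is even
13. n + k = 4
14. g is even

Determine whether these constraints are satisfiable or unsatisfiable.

Satisfiable

The assignment m = 1, n = 3, k = 1, j = 4, h = 2, g = 2 works:
  constraint 5 holds since h - m = 1.
  constraint 7 holds since g + n = 5.
  constraint 11 holds since g - k = 1.
The rest check out directly.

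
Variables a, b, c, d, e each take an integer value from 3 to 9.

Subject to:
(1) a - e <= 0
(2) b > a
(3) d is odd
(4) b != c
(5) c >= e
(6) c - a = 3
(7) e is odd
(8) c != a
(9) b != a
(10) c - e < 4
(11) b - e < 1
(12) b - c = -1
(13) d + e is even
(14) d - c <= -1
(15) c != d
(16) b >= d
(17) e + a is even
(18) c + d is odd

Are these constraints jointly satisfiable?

Take a = 3, b = 5, c = 6, d = 3, e = 5. Then constraint 1: a - e = -2; constraint 6: c - a = 3, and every other listed constraint is also met.

Satisfiable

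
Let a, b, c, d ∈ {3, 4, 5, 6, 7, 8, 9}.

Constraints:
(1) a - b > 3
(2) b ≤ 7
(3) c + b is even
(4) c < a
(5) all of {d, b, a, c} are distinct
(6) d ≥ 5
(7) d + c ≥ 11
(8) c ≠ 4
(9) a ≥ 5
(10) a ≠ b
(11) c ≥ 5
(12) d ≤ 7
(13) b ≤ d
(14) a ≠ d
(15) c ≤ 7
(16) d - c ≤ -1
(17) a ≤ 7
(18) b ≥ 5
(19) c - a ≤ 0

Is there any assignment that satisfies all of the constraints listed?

Constraints 2, 6, 9, 11, 12, 15, 17, and 18 confine each of d, b, a, c to the 3 values {5, …, 7}.
Constraint 5 requires all 4 of them to be distinct, but only 3 values are available — impossible by the pigeonhole principle.

Unsatisfiable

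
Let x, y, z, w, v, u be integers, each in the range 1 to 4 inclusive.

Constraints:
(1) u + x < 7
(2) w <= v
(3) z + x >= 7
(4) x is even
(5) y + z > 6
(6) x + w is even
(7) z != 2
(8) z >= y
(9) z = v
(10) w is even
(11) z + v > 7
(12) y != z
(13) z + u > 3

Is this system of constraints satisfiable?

Setting (x, y, z, w, v, u) = (4, 3, 4, 4, 4, 2) satisfies everything: constraint 1: u + x = 6; constraint 3: z + x = 8, and the others follow.

Satisfiable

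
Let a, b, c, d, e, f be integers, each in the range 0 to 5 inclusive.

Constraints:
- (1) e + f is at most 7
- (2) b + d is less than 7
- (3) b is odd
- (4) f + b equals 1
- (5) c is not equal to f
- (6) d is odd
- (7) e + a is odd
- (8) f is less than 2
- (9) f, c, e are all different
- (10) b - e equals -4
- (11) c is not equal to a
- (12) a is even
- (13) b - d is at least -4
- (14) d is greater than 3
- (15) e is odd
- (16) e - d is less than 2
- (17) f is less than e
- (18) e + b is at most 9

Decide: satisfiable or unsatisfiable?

Satisfiable

One satisfying assignment is a = 0, b = 1, c = 4, d = 5, e = 5, f = 0.
For the less obvious constraints — constraint 1: e + f = 5; constraint 2: b + d = 6 — and the others hold by inspection.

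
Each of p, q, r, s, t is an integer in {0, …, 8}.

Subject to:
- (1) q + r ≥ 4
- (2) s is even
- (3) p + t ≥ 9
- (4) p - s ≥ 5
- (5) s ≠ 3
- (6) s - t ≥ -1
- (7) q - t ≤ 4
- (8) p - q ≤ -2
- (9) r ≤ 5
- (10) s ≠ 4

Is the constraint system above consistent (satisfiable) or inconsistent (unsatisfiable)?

Unsatisfiable

Constraints 4, 6, 7, and 8 give p − s ≥ 5, s − t ≥ -1, t − q ≥ -4, q − p ≥ 2.
Adding all 4 inequalities: the left sides telescope to 0, and the right sides sum to 5 + (-1) + (-4) + 2 = 2. So 0 ≥ 2, which is false.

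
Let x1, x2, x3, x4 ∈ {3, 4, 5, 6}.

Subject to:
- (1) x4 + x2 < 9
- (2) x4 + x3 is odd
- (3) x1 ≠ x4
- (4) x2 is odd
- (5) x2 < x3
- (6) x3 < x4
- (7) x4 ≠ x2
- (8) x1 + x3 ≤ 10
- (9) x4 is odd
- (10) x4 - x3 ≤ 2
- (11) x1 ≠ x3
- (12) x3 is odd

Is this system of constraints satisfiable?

Unsatisfiable

Constraint 9 makes x4 odd and constraint 12 makes x3 odd, so x4 + x3 must be even. Constraint 2 says x4 + x3 is odd — contradiction.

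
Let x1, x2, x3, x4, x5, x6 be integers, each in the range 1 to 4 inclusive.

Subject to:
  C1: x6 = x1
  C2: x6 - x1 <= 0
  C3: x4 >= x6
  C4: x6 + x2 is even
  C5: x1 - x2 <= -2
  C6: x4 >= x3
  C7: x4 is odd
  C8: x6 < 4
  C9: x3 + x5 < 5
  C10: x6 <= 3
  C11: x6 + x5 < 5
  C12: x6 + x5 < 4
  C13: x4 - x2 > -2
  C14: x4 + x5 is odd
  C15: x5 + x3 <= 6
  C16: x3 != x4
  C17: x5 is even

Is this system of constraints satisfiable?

Satisfiable

The assignment x1 = 1, x2 = 3, x3 = 1, x4 = 3, x5 = 2, x6 = 1 works:
  constraint 2 holds since x6 - x1 = 0.
  constraint 5 holds since x1 - x2 = -2.
  constraint 9 holds since x3 + x5 = 3.
The rest check out directly.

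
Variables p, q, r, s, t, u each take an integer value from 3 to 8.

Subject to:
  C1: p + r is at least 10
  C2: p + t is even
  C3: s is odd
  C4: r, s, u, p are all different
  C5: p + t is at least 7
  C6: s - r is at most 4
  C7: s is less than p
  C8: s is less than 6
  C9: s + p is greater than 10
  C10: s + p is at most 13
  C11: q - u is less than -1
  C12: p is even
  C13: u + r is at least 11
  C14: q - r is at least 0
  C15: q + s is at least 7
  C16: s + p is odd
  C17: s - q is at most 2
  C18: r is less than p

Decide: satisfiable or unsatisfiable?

Satisfiable

The assignment p = 6, q = 4, r = 4, s = 5, t = 4, u = 8 works:
  constraint 1 holds since p + r = 10.
  constraint 5 holds since p + t = 10.
  constraint 6 holds since s - r = 1.
The rest check out directly.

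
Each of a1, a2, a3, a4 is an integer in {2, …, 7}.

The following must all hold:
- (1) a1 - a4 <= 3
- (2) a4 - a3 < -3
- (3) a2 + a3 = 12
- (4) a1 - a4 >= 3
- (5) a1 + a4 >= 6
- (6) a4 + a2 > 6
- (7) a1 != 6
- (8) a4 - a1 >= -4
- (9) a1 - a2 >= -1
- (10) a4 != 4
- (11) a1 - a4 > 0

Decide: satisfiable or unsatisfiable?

One satisfying assignment is a1 = 5, a2 = 5, a3 = 7, a4 = 2.
For the less obvious constraints — constraint 1: a1 - a4 = 3; constraint 2: a4 - a3 = -5; constraint 3: a2 + a3 = 12 — and the others hold by inspection.

Satisfiable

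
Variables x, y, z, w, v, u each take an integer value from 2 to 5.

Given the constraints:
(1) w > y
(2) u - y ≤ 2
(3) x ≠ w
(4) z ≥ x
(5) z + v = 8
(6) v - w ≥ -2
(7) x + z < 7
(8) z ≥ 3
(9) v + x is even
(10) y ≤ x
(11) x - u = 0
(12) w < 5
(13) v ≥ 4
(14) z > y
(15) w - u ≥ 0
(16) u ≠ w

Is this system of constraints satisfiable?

Satisfiable

One satisfying assignment is x = 2, y = 2, z = 4, w = 4, v = 4, u = 2.
For the less obvious constraints — constraint 2: u - y = 0; constraint 5: z + v = 8; constraint 6: v - w = 0 — and the others hold by inspection.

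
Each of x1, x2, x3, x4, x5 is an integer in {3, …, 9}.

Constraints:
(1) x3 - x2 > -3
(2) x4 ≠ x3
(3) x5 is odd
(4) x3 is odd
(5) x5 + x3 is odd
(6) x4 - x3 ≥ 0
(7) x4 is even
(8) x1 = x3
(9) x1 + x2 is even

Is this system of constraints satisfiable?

Constraint 3 makes x5 odd and constraint 4 makes x3 odd, so x5 + x3 must be even. Constraint 5 says x5 + x3 is odd — contradiction.

Unsatisfiable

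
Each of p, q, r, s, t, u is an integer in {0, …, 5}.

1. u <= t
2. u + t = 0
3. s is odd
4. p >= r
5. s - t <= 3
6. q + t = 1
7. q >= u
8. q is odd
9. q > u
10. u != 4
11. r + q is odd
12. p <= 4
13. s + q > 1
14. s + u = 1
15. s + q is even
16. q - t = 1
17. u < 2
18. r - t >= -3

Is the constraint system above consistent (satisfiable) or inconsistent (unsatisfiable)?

Satisfiable

The assignment p = 0, q = 1, r = 0, s = 1, t = 0, u = 0 works:
  constraint 2 holds since u + t = 0.
  constraint 5 holds since s - t = 1.
  constraint 6 holds since q + t = 1.
The rest check out directly.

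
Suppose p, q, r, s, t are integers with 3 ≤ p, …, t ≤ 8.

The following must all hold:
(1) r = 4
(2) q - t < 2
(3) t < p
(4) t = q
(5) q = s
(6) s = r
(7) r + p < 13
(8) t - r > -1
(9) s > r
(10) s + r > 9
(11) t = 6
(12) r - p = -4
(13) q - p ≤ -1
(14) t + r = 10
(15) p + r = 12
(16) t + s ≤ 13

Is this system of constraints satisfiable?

Constraint 11 fixes t = 6 and constraint 1 fixes r = 4. Constraints 4, 5, and 6 give t = q = s = r, so t = r. But 6 ≠ 4 — contradiction.

Unsatisfiable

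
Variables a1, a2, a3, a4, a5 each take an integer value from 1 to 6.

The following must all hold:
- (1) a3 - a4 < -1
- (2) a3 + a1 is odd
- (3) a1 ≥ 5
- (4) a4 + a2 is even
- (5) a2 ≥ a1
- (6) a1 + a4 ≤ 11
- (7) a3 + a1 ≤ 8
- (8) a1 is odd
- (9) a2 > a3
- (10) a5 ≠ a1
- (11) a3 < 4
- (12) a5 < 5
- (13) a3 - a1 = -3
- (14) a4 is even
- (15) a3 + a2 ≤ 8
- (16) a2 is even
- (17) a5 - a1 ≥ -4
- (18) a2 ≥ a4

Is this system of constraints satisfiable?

Satisfiable

The assignment a1 = 5, a2 = 6, a3 = 2, a4 = 6, a5 = 2 works:
  constraint 1 holds since a3 - a4 = -4.
  constraint 6 holds since a1 + a4 = 11.
  constraint 7 holds since a3 + a1 = 7.
The rest check out directly.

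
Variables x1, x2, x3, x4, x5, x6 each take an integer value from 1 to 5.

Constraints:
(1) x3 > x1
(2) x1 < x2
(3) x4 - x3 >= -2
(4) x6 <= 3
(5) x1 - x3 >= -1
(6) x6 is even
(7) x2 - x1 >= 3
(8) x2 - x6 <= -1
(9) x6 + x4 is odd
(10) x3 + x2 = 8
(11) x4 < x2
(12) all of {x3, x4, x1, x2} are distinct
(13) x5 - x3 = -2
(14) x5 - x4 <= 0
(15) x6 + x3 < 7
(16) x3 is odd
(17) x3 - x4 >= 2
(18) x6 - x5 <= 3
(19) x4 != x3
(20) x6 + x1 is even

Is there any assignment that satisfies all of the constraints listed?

Unsatisfiable

Constraints 5, 7, 8, 14, 17, and 18 give x4 − x5 ≥ 0, x5 − x6 ≥ -3, x6 − x2 ≥ 1, x2 − x1 ≥ 3, x1 − x3 ≥ -1, x3 − x4 ≥ 2.
Adding all 6 inequalities: the left sides telescope to 0, and the right sides sum to 0 + (-3) + 1 + 3 + (-1) + 2 = 2. So 0 ≥ 2, which is false.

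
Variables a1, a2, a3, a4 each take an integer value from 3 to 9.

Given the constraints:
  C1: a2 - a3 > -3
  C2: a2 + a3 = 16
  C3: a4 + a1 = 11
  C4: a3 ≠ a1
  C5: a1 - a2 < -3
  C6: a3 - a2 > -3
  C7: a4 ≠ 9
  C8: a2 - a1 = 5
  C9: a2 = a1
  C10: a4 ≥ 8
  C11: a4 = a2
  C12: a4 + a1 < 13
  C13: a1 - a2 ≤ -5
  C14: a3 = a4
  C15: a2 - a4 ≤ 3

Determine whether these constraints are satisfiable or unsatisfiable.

From constraints 9, 11, and 14, a3 = a4 = a2 = a1, so a3 = a1. But constraint 4 says a3 ≠ a1. Contradiction.

Unsatisfiable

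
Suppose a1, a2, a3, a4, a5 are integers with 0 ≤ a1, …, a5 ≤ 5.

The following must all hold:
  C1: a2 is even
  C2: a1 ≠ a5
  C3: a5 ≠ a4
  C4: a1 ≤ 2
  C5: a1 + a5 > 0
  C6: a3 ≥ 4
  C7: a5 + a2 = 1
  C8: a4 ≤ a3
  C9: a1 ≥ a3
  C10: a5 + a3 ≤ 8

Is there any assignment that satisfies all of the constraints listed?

From constraint 6: a3 ≥ 4. From constraints 4 and 9: a3 ≤ a1 and a1 ≤ 2, so a3 ≤ 2. But 2 < 4, so no value of a3 works.

Unsatisfiable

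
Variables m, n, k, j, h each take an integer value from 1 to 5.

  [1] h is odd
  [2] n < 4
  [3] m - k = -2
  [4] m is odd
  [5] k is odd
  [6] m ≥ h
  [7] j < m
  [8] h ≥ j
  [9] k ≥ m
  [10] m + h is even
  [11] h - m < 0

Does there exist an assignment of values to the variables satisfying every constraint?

Take m = 3, n = 3, k = 5, j = 1, h = 1. Then constraint 1: h = 1 is odd; constraint 3: m - k = -2; constraint 11: h - m = -2, and every other listed constraint is also met.

Satisfiable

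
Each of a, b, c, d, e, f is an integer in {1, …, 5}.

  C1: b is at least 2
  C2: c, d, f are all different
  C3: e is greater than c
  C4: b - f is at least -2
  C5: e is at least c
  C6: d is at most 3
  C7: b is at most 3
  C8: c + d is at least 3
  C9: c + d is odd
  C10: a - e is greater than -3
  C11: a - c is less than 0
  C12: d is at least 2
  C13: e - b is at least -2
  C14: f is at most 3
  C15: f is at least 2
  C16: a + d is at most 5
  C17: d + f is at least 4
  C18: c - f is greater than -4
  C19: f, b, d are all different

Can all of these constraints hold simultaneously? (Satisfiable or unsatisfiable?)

Constraints 1, 6, 7, 12, 14, and 15 confine each of f, b, d to the 2 values {2, 3}.
Constraint 19 requires all 3 of them to be distinct, but only 2 values are available — impossible by the pigeonhole principle.

Unsatisfiable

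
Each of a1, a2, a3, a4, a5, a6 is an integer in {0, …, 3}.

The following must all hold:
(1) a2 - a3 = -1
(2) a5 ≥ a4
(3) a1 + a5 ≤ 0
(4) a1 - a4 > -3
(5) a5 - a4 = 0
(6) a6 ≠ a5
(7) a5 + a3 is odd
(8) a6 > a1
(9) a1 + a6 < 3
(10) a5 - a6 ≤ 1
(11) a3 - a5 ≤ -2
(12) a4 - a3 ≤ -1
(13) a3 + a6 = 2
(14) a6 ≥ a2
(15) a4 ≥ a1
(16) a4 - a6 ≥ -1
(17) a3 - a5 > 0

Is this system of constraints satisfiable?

Constraints 10, 11, 12, and 16 give a5 − a3 ≥ 2, a3 − a4 ≥ 1, a4 − a6 ≥ -1, a6 − a5 ≥ -1.
Adding all 4 inequalities: the left sides telescope to 0, and the right sides sum to 2 + 1 + (-1) + (-1) = 1. So 0 ≥ 1, which is false.

Unsatisfiable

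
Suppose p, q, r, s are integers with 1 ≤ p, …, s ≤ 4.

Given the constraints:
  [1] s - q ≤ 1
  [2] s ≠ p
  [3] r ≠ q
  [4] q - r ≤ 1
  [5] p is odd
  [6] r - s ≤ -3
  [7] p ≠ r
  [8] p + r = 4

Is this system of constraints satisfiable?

Unsatisfiable

Constraints 1, 4, and 6 give r − q ≥ -1, q − s ≥ -1, s − r ≥ 3.
Adding all 3 inequalities: the left sides telescope to 0, and the right sides sum to (-1) + (-1) + 3 = 1. So 0 ≥ 1, which is false.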